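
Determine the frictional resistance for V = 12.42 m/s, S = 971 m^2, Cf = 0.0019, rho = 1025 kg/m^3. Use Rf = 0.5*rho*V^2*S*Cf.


Formula: Rf = 0.5 * rho * V^2 * S * Cf
Step 1 — V^2 = 12.42^2 = 154.2564
Step 2 — 0.5 * rho * V^2 = 0.5 * 1025 * 154.2564 = 79056.405
Step 3 — Rf = 79056.405 * 971 * 0.0019 ≈ 145850 N (5 s.f.)

145850 N


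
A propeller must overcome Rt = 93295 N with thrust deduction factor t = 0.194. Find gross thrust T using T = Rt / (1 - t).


Formula: T = Rt / (1 - t)
Step 1 — (1 - t) = 1 - 0.194 = 0.806
Step 2 — T = 93295 / 0.806 ≈ 115750 N (5 s.f.)

115750 N


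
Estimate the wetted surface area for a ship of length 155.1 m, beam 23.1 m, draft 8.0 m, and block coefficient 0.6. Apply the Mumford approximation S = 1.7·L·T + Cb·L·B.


Formula: S = 1.7*L*T + V/T with V = Cb*L*B*T, i.e. S = L * (1.7*T + Cb*B)
Step 1 — 1.7*T = 1.7 * 8.0 = 13.6 m
Step 2 — Cb*B = 0.6 * 23.1 = 13.86 m
Step 3 — 1.7*T + Cb*B = 13.6 + 13.86 = 27.46 m
Step 4 — S = 155.1 * 27.46 ≈ 4259.0 m^2 (5 s.f.)

4259.0 m^2


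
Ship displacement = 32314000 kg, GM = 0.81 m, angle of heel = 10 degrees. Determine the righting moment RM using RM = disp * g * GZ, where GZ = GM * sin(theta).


Formula: GZ = GM * sin(theta); RM = disp * g * GZ
Step 1 — GZ = 0.81 * sin(10°) = 0.81 * 0.173648 = 0.140655 m
Step 2 — RM = 32314000 * 9.81 * 0.140655 ≈ 44588000 N·m (5 s.f.)

44588000 N·m


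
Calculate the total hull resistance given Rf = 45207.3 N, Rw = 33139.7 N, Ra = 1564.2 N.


Formula: Rt = Rf + Rw + Ra
Substituting: Rt = 45207.3 + 33139.7 + 1564.2
Result: Rt = 79911.2 N

79911.2 N


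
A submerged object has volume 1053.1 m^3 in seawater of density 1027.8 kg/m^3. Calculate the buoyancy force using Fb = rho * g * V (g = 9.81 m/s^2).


Formula: Fb = rho * g * V
Substituting: Fb = 1027.8 * 9.81 * 1053.1
Intermediate: 1027.8 * 9.81 = 10082.718
Result: Fb = 10082.718 * 1053.1 ≈ 10618000 N (5 s.f.)

10618000 N


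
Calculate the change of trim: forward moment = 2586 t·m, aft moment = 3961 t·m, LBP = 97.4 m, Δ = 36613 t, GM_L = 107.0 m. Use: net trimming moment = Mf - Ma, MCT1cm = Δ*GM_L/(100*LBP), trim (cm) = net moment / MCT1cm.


Formula: net trimming moment = Mf - Ma; MCT1cm = Δ*GM_L/(100*LBP); trim = net moment / MCT1cm
Step 1 — net trimming moment = 2586 - 3961 = -1375 t·m
Step 2 — MCT1cm = 36613 * 107.0 / (100 * 97.4) = 402.2167 t·m/cm
Step 3 — trim = -1375 / 402.2167 ≈ -3.4186 cm (5 s.f.)

-3.4186 cm


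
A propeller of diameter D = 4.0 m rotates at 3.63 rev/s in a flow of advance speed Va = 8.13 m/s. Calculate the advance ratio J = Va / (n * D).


Formula: J = Va / (n * D)
Step 1 — n * D = 3.63 * 4.0 = 14.52
Step 2 — J = 8.13 / 14.52 ≈ 0.55992 (5 s.f.)

0.55992


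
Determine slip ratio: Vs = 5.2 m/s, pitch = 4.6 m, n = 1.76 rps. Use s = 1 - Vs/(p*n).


Formula: s = 1 - Vs / (p * n)
Step 1 — p * n = 4.6 * 1.76 = 8.096
Step 2 — Vs / (p*n) = 5.2 / 8.096 = 0.642292 (6 d.p.)
Step 3 — s = 1 - 0.642292 = 0.357708

0.357708


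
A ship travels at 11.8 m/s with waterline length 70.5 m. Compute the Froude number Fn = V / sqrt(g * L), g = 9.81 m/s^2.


Formula: Fn = V / sqrt(g * L)
Step 1 — g * L = 9.81 * 70.5 = 691.605
Step 2 — sqrt(g * L) = sqrt(691.605) = 26.298384
Step 3 — Fn = 11.8 / 26.298384 ≈ 0.44870 (5 s.f.)

0.44870


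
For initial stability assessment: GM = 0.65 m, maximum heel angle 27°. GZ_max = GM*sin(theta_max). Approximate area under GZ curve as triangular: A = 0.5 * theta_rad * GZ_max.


Formula: GZ_max = GM * sin(theta); Area = 0.5 * theta_rad * GZ_max
Step 1 — GZ_max = 0.65 * sin(27°) = 0.65 * 0.45399 = 0.295094 m
Step 2 — theta_rad = 27 * pi/180 = 0.471239 rad
Step 3 — Area = 0.5 * 0.471239 * 0.295094 ≈ 0.069530 m·rad (5 s.f.)

0.069530 m·rad


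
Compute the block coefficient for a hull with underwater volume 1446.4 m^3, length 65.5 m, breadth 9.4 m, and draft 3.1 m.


Formula: Cb = V / (L * B * T)
Step 1 — L * B * T = 65.5 * 9.4 * 3.1 = 1908.67 m^3
Step 2 — Cb = 1446.4 / 1908.67 ≈ 0.75781 (5 s.f.)

0.75781


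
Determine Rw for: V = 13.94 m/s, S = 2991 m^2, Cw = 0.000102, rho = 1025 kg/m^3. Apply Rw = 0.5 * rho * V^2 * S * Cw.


Formula: Rw = 0.5 * rho * V^2 * S * Cw
Step 1 — V^2 = 13.94^2 = 194.3236
Step 2 — 0.5 * rho * V^2 = 0.5 * 1025 * 194.3236 = 99590.845
Step 3 — Rw = 99590.845 * 2991 * 0.000102 ≈ 30383 N (5 s.f.)

30383 N


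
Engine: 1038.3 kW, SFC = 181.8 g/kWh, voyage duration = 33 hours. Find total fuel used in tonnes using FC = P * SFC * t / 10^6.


Formula: FC (tonnes) = P * SFC * t / 1,000,000
Step 1 — P * SFC * t = 1038.3 * 181.8 * 33 = 6229177.02 g
Step 2 — FC (tonnes) = 6229177.02 / 1,000,000 ≈ 6.2292 tonnes (5 s.f.)

6.2292 tonnes


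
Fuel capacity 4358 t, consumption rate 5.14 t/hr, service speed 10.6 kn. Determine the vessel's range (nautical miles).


Formula: endurance = fuel / rate; range = endurance * speed
Step 1 — endurance = 4358 / 5.14 = 847.8599 hours
Step 2 — range = 847.8599 * 10.6 ≈ 8987.3 nautical miles (5 s.f.)

8987.3 NM


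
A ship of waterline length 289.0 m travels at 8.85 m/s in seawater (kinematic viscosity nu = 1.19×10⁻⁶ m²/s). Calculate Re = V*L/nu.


Formula: Re = V * L / nu
Step 1 — V * L = 8.85 * 289.0 = 2557.65 m^2/s
Step 2 — Re = 2557.65 / 1.19e-6 = 2.15e+09

2.15e+09


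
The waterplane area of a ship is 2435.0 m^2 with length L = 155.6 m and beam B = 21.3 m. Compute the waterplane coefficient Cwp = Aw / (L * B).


Formula: Cwp = Aw / (L * B)
Step 1 — L * B = 155.6 * 21.3 = 3314.28 m^2
Step 2 — Cwp = 2435.0 / 3314.28 ≈ 0.73470 (5 s.f.)

0.73470


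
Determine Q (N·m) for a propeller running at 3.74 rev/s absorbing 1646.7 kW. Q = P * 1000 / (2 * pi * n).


Formula: Q = P_W / (2 * pi * n)
Step 1 — P_W = 1646.7 kW * 1000 = 1646700.0 W
Step 2 — 2 * pi * n = 2 * pi * 3.74 = 23.499113
Step 3 — Q = 1646700.0 / 23.499113 ≈ 70075 N·m (5 s.f.)

70075 N·m


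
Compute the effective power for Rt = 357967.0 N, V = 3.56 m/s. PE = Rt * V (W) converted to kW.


Formula: PE = Rt * V / 1000 (kW)
Step 1 — PE (W) = 357967.0 * 3.56 = 1274362.52 W
Step 2 — PE (kW) = 1274362.52 / 1000 ≈ 1274.4 kW (5 s.f.)

1274.4 kW


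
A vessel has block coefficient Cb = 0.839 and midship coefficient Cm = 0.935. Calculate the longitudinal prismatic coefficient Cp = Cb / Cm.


Formula: Cp = Cb / Cm
Substituting: Cp = 0.839 / 0.935
Result: Cp ≈ 0.89733 (5 s.f.)

0.89733


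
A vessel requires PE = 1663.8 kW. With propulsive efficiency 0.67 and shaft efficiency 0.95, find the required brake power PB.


Formula: PB = PE / (eta_D * eta_S)
Step 1 — combined efficiency = eta_D * eta_S = 0.67 * 0.95 = 0.6365
Step 2 — PB = 1663.8 / 0.6365 ≈ 2614.0 kW (5 s.f.)

2614.0 kW


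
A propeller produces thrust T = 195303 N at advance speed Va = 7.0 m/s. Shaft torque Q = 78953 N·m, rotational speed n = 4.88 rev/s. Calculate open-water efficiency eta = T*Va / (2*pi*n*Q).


Formula: eta = T * Va / (2 * pi * n * Q)
Step 1 — numerator = T * Va = 195303 * 7.0 = 1367121.0
Step 2 — 2 * pi * n = 2 * pi * 4.88 = 30.661944
Step 3 — denominator = 30.661944 * 78953 = 2420852.46
Step 4 — eta = 1367121.0 / 2420852.46 ≈ 0.56473 (5 s.f.)

0.56473


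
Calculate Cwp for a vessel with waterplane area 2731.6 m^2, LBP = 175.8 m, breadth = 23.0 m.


Formula: Cwp = Aw / (L * B)
Step 1 — L * B = 175.8 * 23.0 = 4043.4 m^2
Step 2 — Cwp = 2731.6 / 4043.4 ≈ 0.67557 (5 s.f.)

0.67557


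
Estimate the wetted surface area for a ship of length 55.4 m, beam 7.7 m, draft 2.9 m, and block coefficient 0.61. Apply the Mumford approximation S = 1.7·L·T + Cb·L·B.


Formula: S = 1.7*L*T + V/T with V = Cb*L*B*T, i.e. S = L * (1.7*T + Cb*B)
Step 1 — 1.7*T = 1.7 * 2.9 = 4.93 m
Step 2 — Cb*B = 0.61 * 7.7 = 4.697 m
Step 3 — 1.7*T + Cb*B = 4.93 + 4.697 = 9.627 m
Step 4 — S = 55.4 * 9.627 ≈ 533.34 m^2 (5 s.f.)

533.34 m^2


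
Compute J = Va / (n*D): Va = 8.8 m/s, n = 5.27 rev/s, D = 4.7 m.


Formula: J = Va / (n * D)
Step 1 — n * D = 5.27 * 4.7 = 24.769
Step 2 — J = 8.8 / 24.769 ≈ 0.35528 (5 s.f.)

0.35528


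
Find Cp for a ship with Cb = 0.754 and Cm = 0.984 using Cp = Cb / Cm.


Formula: Cp = Cb / Cm
Substituting: Cp = 0.754 / 0.984
Result: Cp ≈ 0.76626 (5 s.f.)

0.76626


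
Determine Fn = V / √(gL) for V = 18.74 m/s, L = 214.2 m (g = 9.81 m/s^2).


Formula: Fn = V / sqrt(g * L)
Step 1 — g * L = 9.81 * 214.2 = 2101.302
Step 2 — sqrt(g * L) = sqrt(2101.302) = 45.839961
Step 3 — Fn = 18.74 / 45.839961 ≈ 0.40881 (5 s.f.)

0.40881


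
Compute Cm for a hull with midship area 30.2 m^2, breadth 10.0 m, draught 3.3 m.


Formula: Cm = Am / (B * T)
Step 1 — B * T = 10.0 * 3.3 = 33.0 m^2
Step 2 — Cm = 30.2 / 33.0 ≈ 0.91515 (5 s.f.)

0.91515


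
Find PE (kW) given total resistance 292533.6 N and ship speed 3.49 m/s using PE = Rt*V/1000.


Formula: PE = Rt * V / 1000 (kW)
Step 1 — PE (W) = 292533.6 * 3.49 = 1020942.264 W
Step 2 — PE (kW) = 1020942.264 / 1000 ≈ 1020.9 kW (5 s.f.)

1020.9 kW


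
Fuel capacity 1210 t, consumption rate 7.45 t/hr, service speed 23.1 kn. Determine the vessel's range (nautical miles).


Formula: endurance = fuel / rate; range = endurance * speed
Step 1 — endurance = 1210 / 7.45 = 162.4161 hours
Step 2 — range = 162.4161 * 23.1 ≈ 3751.8 nautical miles (5 s.f.)

3751.8 NM


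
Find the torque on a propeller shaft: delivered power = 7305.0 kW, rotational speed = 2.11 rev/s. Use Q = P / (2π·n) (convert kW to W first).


Formula: Q = P_W / (2 * pi * n)
Step 1 — P_W = 7305.0 kW * 1000 = 7305000.0 W
Step 2 — 2 * pi * n = 2 * pi * 2.11 = 13.257521
Step 3 — Q = 7305000.0 / 13.257521 ≈ 551010 N·m (5 s.f.)

551010 N·m


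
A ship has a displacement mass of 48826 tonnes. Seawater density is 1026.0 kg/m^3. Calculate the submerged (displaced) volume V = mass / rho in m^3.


Formula: V = mass / rho
Step 1 — convert tonnes to kg: 48826 t * 1000 = 48826000 kg
Step 2 — V = 48826000 / 1026.0 ≈ 47589 m^3 (5 s.f.)

47589 m^3


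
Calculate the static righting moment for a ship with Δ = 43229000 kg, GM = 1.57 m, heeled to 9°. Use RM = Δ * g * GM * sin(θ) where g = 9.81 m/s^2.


Formula: GZ = GM * sin(theta); RM = disp * g * GZ
Step 1 — GZ = 1.57 * sin(9°) = 1.57 * 0.156434 = 0.245601 m
Step 2 — RM = 43229000 * 9.81 * 0.245601 ≈ 104150000 N·m (5 s.f.)

104150000 N·m


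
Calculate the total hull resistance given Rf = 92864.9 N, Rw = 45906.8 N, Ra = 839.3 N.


Formula: Rt = Rf + Rw + Ra
Substituting: Rt = 92864.9 + 45906.8 + 839.3
Result: Rt = 139611.0 N

139611.0 N


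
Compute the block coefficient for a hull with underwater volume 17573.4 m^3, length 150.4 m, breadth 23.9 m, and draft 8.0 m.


Formula: Cb = V / (L * B * T)
Step 1 — L * B * T = 150.4 * 23.9 * 8.0 = 28756.48 m^3
Step 2 — Cb = 17573.4 / 28756.48 ≈ 0.61111 (5 s.f.)

0.61111


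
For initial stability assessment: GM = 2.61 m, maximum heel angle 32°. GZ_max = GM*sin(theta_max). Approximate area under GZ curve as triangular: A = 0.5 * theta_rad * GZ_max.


Formula: GZ_max = GM * sin(theta); Area = 0.5 * theta_rad * GZ_max
Step 1 — GZ_max = 2.61 * sin(32°) = 2.61 * 0.529919 = 1.383089 m
Step 2 — theta_rad = 32 * pi/180 = 0.558505 rad
Step 3 — Area = 0.5 * 0.558505 * 1.383089 ≈ 0.38623 m·rad (5 s.f.)

0.38623 m·rad


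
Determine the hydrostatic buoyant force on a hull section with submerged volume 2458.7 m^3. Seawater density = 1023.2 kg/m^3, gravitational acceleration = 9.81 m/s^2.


Formula: Fb = rho * g * V
Substituting: Fb = 1023.2 * 9.81 * 2458.7
Intermediate: 1023.2 * 9.81 = 10037.592
Result: Fb = 10037.592 * 2458.7 ≈ 24679000 N (5 s.f.)

24679000 N


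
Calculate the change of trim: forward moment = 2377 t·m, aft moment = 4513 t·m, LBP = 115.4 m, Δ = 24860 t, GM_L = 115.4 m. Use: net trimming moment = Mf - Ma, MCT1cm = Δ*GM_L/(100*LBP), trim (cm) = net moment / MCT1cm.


Formula: net trimming moment = Mf - Ma; MCT1cm = Δ*GM_L/(100*LBP); trim = net moment / MCT1cm
Step 1 — net trimming moment = 2377 - 4513 = -2136 t·m
Step 2 — MCT1cm = 24860 * 115.4 / (100 * 115.4) = 248.6 t·m/cm
Step 3 — trim = -2136 / 248.6 ≈ -8.5921 cm (5 s.f.)

-8.5921 cm


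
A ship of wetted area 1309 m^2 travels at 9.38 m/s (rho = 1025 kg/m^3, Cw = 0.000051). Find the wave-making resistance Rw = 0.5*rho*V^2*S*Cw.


Formula: Rw = 0.5 * rho * V^2 * S * Cw
Step 1 — V^2 = 9.38^2 = 87.9844
Step 2 — 0.5 * rho * V^2 = 0.5 * 1025 * 87.9844 = 45092.005
Step 3 — Rw = 45092.005 * 1309 * 0.000051 ≈ 3010.3 N (5 s.f.)

3010.3 N


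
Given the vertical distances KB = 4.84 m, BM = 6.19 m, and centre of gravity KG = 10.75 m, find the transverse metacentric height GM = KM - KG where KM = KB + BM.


Formula: GM = KB + BM - KG
Step 1 — KM = KB + BM = 4.84 + 6.19 = 11.03 m
Step 2 — GM = KM - KG = 11.03 - 10.75 = 0.28 m

0.28 m


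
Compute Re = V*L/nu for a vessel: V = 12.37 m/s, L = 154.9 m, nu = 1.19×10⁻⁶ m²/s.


Formula: Re = V * L / nu
Step 1 — V * L = 12.37 * 154.9 = 1916.113 m^2/s
Step 2 — Re = 1916.113 / 1.19e-6 = 1.61e+09

1.61e+09


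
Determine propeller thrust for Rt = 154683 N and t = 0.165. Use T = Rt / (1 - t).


Formula: T = Rt / (1 - t)
Step 1 — (1 - t) = 1 - 0.165 = 0.835
Step 2 — T = 154683 / 0.835 ≈ 185250 N (5 s.f.)

185250 N


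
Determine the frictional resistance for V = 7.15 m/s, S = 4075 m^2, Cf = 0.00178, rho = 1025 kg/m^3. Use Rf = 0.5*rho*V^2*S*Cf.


Formula: Rf = 0.5 * rho * V^2 * S * Cf
Step 1 — V^2 = 7.15^2 = 51.1225
Step 2 — 0.5 * rho * V^2 = 0.5 * 1025 * 51.1225 = 26200.28125
Step 3 — Rf = 26200.28125 * 4075 * 0.00178 ≈ 190040 N (5 s.f.)

190040 N


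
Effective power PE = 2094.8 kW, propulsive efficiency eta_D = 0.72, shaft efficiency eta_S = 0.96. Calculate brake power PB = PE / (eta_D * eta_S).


Formula: PB = PE / (eta_D * eta_S)
Step 1 — combined efficiency = eta_D * eta_S = 0.72 * 0.96 = 0.6912
Step 2 — PB = 2094.8 / 0.6912 ≈ 3030.7 kW (5 s.f.)

3030.7 kW


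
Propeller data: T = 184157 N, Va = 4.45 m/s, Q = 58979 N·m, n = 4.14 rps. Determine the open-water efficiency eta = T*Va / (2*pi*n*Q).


Formula: eta = T * Va / (2 * pi * n * Q)
Step 1 — numerator = T * Va = 184157 * 4.45 = 819498.65
Step 2 — 2 * pi * n = 2 * pi * 4.14 = 26.012387
Step 3 — denominator = 26.012387 * 58979 = 1534184.57
Step 4 — eta = 819498.65 / 1534184.57 ≈ 0.53416 (5 s.f.)

0.53416


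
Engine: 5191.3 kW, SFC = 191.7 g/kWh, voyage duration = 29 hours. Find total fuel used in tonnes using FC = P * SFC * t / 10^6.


Formula: FC (tonnes) = P * SFC * t / 1,000,000
Step 1 — P * SFC * t = 5191.3 * 191.7 * 29 = 28859994.09 g
Step 2 — FC (tonnes) = 28859994.09 / 1,000,000 ≈ 28.860 tonnes (5 s.f.)

28.860 tonnes


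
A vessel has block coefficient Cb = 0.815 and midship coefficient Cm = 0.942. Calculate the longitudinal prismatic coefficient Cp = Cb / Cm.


Formula: Cp = Cb / Cm
Substituting: Cp = 0.815 / 0.942
Result: Cp ≈ 0.86518 (5 s.f.)

0.86518


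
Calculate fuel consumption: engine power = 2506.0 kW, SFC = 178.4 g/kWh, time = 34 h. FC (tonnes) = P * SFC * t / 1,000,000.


Formula: FC (tonnes) = P * SFC * t / 1,000,000
Step 1 — P * SFC * t = 2506.0 * 178.4 * 34 = 15200393.6 g
Step 2 — FC (tonnes) = 15200393.6 / 1,000,000 ≈ 15.200 tonnes (5 s.f.)

15.200 tonnes


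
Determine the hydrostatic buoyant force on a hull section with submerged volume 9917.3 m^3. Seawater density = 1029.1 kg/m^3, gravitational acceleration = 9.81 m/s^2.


Formula: Fb = rho * g * V
Substituting: Fb = 1029.1 * 9.81 * 9917.3
Intermediate: 1029.1 * 9.81 = 10095.471
Result: Fb = 10095.471 * 9917.3 ≈ 100120000 N (5 s.f.)

100120000 N


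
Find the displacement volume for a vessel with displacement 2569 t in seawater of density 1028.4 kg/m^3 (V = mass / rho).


Formula: V = mass / rho
Step 1 — convert tonnes to kg: 2569 t * 1000 = 2569000 kg
Step 2 — V = 2569000 / 1028.4 ≈ 2498.1 m^3 (5 s.f.)

2498.1 m^3


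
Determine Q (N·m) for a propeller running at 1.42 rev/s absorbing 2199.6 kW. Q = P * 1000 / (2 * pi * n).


Formula: Q = P_W / (2 * pi * n)
Step 1 — P_W = 2199.6 kW * 1000 = 2199600.0 W
Step 2 — 2 * pi * n = 2 * pi * 1.42 = 8.922123
Step 3 — Q = 2199600.0 / 8.922123 ≈ 246530 N·m (5 s.f.)

246530 N·m


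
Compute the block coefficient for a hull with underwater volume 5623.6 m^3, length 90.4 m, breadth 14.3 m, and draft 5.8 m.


Formula: Cb = V / (L * B * T)
Step 1 — L * B * T = 90.4 * 14.3 * 5.8 = 7497.776 m^3
Step 2 — Cb = 5623.6 / 7497.776 ≈ 0.75004 (5 s.f.)

0.75004


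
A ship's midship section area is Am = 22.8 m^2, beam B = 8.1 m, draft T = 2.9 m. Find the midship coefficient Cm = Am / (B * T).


Formula: Cm = Am / (B * T)
Step 1 — B * T = 8.1 * 2.9 = 23.49 m^2
Step 2 — Cm = 22.8 / 23.49 ≈ 0.97063 (5 s.f.)

0.97063


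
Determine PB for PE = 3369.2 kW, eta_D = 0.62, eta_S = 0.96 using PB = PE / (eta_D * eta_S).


Formula: PB = PE / (eta_D * eta_S)
Step 1 — combined efficiency = eta_D * eta_S = 0.62 * 0.96 = 0.5952
Step 2 — PB = 3369.2 / 0.5952 ≈ 5660.6 kW (5 s.f.)

5660.6 kW


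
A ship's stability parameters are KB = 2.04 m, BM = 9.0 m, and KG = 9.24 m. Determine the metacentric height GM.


Formula: GM = KB + BM - KG
Step 1 — KM = KB + BM = 2.04 + 9.0 = 11.04 m
Step 2 — GM = KM - KG = 11.04 - 9.24 = 1.8 m

1.8 m


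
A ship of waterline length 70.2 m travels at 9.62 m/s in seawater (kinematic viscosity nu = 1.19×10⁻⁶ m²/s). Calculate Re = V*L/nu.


Formula: Re = V * L / nu
Step 1 — V * L = 9.62 * 70.2 = 675.324 m^2/s
Step 2 — Re = 675.324 / 1.19e-6 = 5.67e+08

5.67e+08


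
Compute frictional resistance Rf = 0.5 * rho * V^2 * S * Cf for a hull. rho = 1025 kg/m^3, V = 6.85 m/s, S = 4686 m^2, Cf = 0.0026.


Formula: Rf = 0.5 * rho * V^2 * S * Cf
Step 1 — V^2 = 6.85^2 = 46.9225
Step 2 — 0.5 * rho * V^2 = 0.5 * 1025 * 46.9225 = 24047.78125
Step 3 — Rf = 24047.78125 * 4686 * 0.0026 ≈ 292990 N (5 s.f.)

292990 N


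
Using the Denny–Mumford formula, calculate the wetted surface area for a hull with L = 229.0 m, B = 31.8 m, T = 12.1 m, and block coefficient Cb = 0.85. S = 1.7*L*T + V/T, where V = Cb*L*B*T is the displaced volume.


Formula: S = 1.7*L*T + V/T with V = Cb*L*B*T, i.e. S = L * (1.7*T + Cb*B)
Step 1 — 1.7*T = 1.7 * 12.1 = 20.57 m
Step 2 — Cb*B = 0.85 * 31.8 = 27.03 m
Step 3 — 1.7*T + Cb*B = 20.57 + 27.03 = 47.6 m
Step 4 — S = 229.0 * 47.6 ≈ 10900 m^2 (5 s.f.)

10900 m^2


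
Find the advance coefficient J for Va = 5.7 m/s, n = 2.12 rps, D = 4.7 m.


Formula: J = Va / (n * D)
Step 1 — n * D = 2.12 * 4.7 = 9.964
Step 2 — J = 5.7 / 9.964 ≈ 0.57206 (5 s.f.)

0.57206


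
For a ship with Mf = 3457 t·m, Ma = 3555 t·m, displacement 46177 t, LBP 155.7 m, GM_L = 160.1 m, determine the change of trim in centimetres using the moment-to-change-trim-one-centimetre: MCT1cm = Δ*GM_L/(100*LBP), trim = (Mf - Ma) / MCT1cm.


Formula: net trimming moment = Mf - Ma; MCT1cm = Δ*GM_L/(100*LBP); trim = net moment / MCT1cm
Step 1 — net trimming moment = 3457 - 3555 = -98 t·m
Step 2 — MCT1cm = 46177 * 160.1 / (100 * 155.7) = 474.8194 t·m/cm
Step 3 — trim = -98 / 474.8194 ≈ -0.20639 cm (5 s.f.)

-0.20639 cm


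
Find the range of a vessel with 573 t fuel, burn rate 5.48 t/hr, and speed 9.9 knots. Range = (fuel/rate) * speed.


Formula: endurance = fuel / rate; range = endurance * speed
Step 1 — endurance = 573 / 5.48 = 104.562 hours
Step 2 — range = 104.562 * 9.9 ≈ 1035.2 nautical miles (5 s.f.)

1035.2 NM


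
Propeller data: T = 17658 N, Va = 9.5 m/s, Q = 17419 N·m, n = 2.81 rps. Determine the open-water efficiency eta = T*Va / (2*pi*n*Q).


Formula: eta = T * Va / (2 * pi * n * Q)
Step 1 — numerator = T * Va = 17658 * 9.5 = 167751.0
Step 2 — 2 * pi * n = 2 * pi * 2.81 = 17.655751
Step 3 — denominator = 17.655751 * 17419 = 307545.53
Step 4 — eta = 167751.0 / 307545.53 ≈ 0.54545 (5 s.f.)

0.54545


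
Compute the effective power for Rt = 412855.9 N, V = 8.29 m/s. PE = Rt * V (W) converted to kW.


Formula: PE = Rt * V / 1000 (kW)
Step 1 — PE (W) = 412855.9 * 8.29 = 3422575.411 W
Step 2 — PE (kW) = 3422575.411 / 1000 ≈ 3422.6 kW (5 s.f.)

3422.6 kW


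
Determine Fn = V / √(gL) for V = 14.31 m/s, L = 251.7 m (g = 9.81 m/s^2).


Formula: Fn = V / sqrt(g * L)
Step 1 — g * L = 9.81 * 251.7 = 2469.177
Step 2 — sqrt(g * L) = sqrt(2469.177) = 49.690814
Step 3 — Fn = 14.31 / 49.690814 ≈ 0.28798 (5 s.f.)

0.28798


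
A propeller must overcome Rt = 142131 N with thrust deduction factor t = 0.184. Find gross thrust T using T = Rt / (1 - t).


Formula: T = Rt / (1 - t)
Step 1 — (1 - t) = 1 - 0.184 = 0.816
Step 2 — T = 142131 / 0.816 ≈ 174180 N (5 s.f.)

174180 N


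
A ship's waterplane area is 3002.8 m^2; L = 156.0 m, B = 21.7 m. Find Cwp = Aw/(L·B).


Formula: Cwp = Aw / (L * B)
Step 1 — L * B = 156.0 * 21.7 = 3385.2 m^2
Step 2 — Cwp = 3002.8 / 3385.2 ≈ 0.88704 (5 s.f.)

0.88704


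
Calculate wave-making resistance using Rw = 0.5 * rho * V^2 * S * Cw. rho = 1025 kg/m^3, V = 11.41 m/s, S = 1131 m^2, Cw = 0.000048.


Formula: Rw = 0.5 * rho * V^2 * S * Cw
Step 1 — V^2 = 11.41^2 = 130.1881
Step 2 — 0.5 * rho * V^2 = 0.5 * 1025 * 130.1881 = 66721.40125
Step 3 — Rw = 66721.40125 * 1131 * 0.000048 ≈ 3622.2 N (5 s.f.)

3622.2 N


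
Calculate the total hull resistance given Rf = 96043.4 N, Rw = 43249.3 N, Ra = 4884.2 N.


Formula: Rt = Rf + Rw + Ra
Substituting: Rt = 96043.4 + 43249.3 + 4884.2
Result: Rt = 144176.9 N

144176.9 N


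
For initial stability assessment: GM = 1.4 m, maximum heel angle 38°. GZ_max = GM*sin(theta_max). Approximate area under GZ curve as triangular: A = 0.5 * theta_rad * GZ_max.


Formula: GZ_max = GM * sin(theta); Area = 0.5 * theta_rad * GZ_max
Step 1 — GZ_max = 1.4 * sin(38°) = 1.4 * 0.615661 = 0.861925 m
Step 2 — theta_rad = 38 * pi/180 = 0.663225 rad
Step 3 — Area = 0.5 * 0.663225 * 0.861925 ≈ 0.28583 m·rad (5 s.f.)

0.28583 m·rad


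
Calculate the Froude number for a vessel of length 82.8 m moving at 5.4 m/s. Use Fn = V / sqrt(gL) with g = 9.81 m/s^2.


Formula: Fn = V / sqrt(g * L)
Step 1 — g * L = 9.81 * 82.8 = 812.268
Step 2 — sqrt(g * L) = sqrt(812.268) = 28.500316
Step 3 — Fn = 5.4 / 28.500316 ≈ 0.18947 (5 s.f.)

0.18947


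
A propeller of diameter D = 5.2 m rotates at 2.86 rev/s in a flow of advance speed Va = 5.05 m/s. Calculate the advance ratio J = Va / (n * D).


Formula: J = Va / (n * D)
Step 1 — n * D = 2.86 * 5.2 = 14.872
Step 2 — J = 5.05 / 14.872 ≈ 0.33956 (5 s.f.)

0.33956


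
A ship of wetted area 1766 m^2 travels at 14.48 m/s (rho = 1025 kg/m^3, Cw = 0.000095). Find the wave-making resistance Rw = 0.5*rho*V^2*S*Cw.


Formula: Rw = 0.5 * rho * V^2 * S * Cw
Step 1 — V^2 = 14.48^2 = 209.6704
Step 2 — 0.5 * rho * V^2 = 0.5 * 1025 * 209.6704 = 107456.08
Step 3 — Rw = 107456.08 * 1766 * 0.000095 ≈ 18028 N (5 s.f.)

18028 N


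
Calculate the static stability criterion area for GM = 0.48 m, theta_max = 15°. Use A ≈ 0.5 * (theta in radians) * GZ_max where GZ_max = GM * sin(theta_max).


Formula: GZ_max = GM * sin(theta); Area = 0.5 * theta_rad * GZ_max
Step 1 — GZ_max = 0.48 * sin(15°) = 0.48 * 0.258819 = 0.124233 m
Step 2 — theta_rad = 15 * pi/180 = 0.261799 rad
Step 3 — Area = 0.5 * 0.261799 * 0.124233 ≈ 0.016262 m·rad (5 s.f.)

0.016262 m·rad


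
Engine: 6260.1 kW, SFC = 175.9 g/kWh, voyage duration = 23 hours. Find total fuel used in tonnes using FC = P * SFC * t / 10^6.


Formula: FC (tonnes) = P * SFC * t / 1,000,000
Step 1 — P * SFC * t = 6260.1 * 175.9 * 23 = 25326486.57 g
Step 2 — FC (tonnes) = 25326486.57 / 1,000,000 ≈ 25.326 tonnes (5 s.f.)

25.326 tonnes


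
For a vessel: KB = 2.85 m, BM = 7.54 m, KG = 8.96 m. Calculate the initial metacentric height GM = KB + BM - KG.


Formula: GM = KB + BM - KG
Step 1 — KM = KB + BM = 2.85 + 7.54 = 10.39 m
Step 2 — GM = KM - KG = 10.39 - 8.96 = 1.43 m

1.43 m


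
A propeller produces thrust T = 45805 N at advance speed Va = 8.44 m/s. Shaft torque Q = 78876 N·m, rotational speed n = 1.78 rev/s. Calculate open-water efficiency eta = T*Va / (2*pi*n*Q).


Formula: eta = T * Va / (2 * pi * n * Q)
Step 1 — numerator = T * Va = 45805 * 8.44 = 386594.2
Step 2 — 2 * pi * n = 2 * pi * 1.78 = 11.18407
Step 3 — denominator = 11.18407 * 78876 = 882154.71
Step 4 — eta = 386594.2 / 882154.71 ≈ 0.43824 (5 s.f.)

0.43824


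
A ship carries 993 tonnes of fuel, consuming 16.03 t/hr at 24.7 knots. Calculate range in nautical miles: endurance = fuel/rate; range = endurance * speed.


Formula: endurance = fuel / rate; range = endurance * speed
Step 1 — endurance = 993 / 16.03 = 61.9464 hours
Step 2 — range = 61.9464 * 24.7 ≈ 1530.1 nautical miles (5 s.f.)

1530.1 NM


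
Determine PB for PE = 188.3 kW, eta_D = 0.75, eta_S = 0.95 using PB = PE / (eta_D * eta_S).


Formula: PB = PE / (eta_D * eta_S)
Step 1 — combined efficiency = eta_D * eta_S = 0.75 * 0.95 = 0.7125
Step 2 — PB = 188.3 / 0.7125 ≈ 264.28 kW (5 s.f.)

264.28 kW


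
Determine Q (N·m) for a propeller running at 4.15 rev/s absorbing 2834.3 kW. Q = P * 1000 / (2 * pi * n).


Formula: Q = P_W / (2 * pi * n)
Step 1 — P_W = 2834.3 kW * 1000 = 2834300.0 W
Step 2 — 2 * pi * n = 2 * pi * 4.15 = 26.075219
Step 3 — Q = 2834300.0 / 26.075219 ≈ 108700 N·m (5 s.f.)

108700 N·m


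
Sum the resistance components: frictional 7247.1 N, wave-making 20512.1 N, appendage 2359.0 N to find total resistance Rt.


Formula: Rt = Rf + Rw + Ra
Substituting: Rt = 7247.1 + 20512.1 + 2359.0
Result: Rt = 30118.2 N

30118.2 N


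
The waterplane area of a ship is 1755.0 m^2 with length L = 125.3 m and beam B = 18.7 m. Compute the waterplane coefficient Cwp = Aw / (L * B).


Formula: Cwp = Aw / (L * B)
Step 1 — L * B = 125.3 * 18.7 = 2343.11 m^2
Step 2 — Cwp = 1755.0 / 2343.11 ≈ 0.74900 (5 s.f.)

0.74900


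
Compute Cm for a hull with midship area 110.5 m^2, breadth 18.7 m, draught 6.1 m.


Formula: Cm = Am / (B * T)
Step 1 — B * T = 18.7 * 6.1 = 114.07 m^2
Step 2 — Cm = 110.5 / 114.07 ≈ 0.96870 (5 s.f.)

0.96870


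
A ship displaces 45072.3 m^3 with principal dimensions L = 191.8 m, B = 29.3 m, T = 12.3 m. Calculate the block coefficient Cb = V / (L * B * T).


Formula: Cb = V / (L * B * T)
Step 1 — L * B * T = 191.8 * 29.3 * 12.3 = 69122.802 m^3
Step 2 — Cb = 45072.3 / 69122.802 ≈ 0.65206 (5 s.f.)

0.65206


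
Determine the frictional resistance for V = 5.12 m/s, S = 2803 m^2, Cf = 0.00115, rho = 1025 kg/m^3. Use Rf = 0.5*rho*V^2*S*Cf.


Formula: Rf = 0.5 * rho * V^2 * S * Cf
Step 1 — V^2 = 5.12^2 = 26.2144
Step 2 — 0.5 * rho * V^2 = 0.5 * 1025 * 26.2144 = 13434.88
Step 3 — Rf = 13434.88 * 2803 * 0.00115 ≈ 43307 N (5 s.f.)

43307 N


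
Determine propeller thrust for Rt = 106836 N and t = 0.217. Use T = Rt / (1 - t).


Formula: T = Rt / (1 - t)
Step 1 — (1 - t) = 1 - 0.217 = 0.783
Step 2 — T = 106836 / 0.783 ≈ 136440 N (5 s.f.)

136440 N


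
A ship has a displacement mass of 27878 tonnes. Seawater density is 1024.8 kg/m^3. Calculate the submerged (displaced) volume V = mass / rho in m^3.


Formula: V = mass / rho
Step 1 — convert tonnes to kg: 27878 t * 1000 = 27878000 kg
Step 2 — V = 27878000 / 1024.8 ≈ 27203 m^3 (5 s.f.)

27203 m^3


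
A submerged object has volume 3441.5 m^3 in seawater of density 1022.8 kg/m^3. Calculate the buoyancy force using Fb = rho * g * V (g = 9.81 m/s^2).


Formula: Fb = rho * g * V
Substituting: Fb = 1022.8 * 9.81 * 3441.5
Intermediate: 1022.8 * 9.81 = 10033.668
Result: Fb = 10033.668 * 3441.5 ≈ 34531000 N (5 s.f.)

34531000 N


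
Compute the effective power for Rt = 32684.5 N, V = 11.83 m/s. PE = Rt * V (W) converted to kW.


Formula: PE = Rt * V / 1000 (kW)
Step 1 — PE (W) = 32684.5 * 11.83 = 386657.635 W
Step 2 — PE (kW) = 386657.635 / 1000 ≈ 386.66 kW (5 s.f.)

386.66 kW


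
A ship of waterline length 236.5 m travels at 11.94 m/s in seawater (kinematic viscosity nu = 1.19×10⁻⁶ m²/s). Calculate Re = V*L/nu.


Formula: Re = V * L / nu
Step 1 — V * L = 11.94 * 236.5 = 2823.81 m^2/s
Step 2 — Re = 2823.81 / 1.19e-6 = 2.37e+09

2.37e+09


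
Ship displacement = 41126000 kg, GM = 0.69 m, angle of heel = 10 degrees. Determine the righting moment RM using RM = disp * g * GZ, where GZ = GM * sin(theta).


Formula: GZ = GM * sin(theta); RM = disp * g * GZ
Step 1 — GZ = 0.69 * sin(10°) = 0.69 * 0.173648 = 0.119817 m
Step 2 — RM = 41126000 * 9.81 * 0.119817 ≈ 48340000 N·m (5 s.f.)

48340000 N·m


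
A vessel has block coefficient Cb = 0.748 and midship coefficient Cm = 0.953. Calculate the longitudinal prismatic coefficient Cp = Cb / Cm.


Formula: Cp = Cb / Cm
Substituting: Cp = 0.748 / 0.953
Result: Cp ≈ 0.78489 (5 s.f.)

0.78489


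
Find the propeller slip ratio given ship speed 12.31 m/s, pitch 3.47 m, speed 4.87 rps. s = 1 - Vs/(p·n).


Formula: s = 1 - Vs / (p * n)
Step 1 — p * n = 3.47 * 4.87 = 16.8989
Step 2 — Vs / (p*n) = 12.31 / 16.8989 = 0.72845 (6 d.p.)
Step 3 — s = 1 - 0.72845 = 0.27155

0.27155


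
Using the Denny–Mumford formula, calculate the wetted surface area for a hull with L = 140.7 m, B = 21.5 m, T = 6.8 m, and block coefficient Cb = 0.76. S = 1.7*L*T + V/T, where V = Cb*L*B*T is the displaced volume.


Formula: S = 1.7*L*T + V/T with V = Cb*L*B*T, i.e. S = L * (1.7*T + Cb*B)
Step 1 — 1.7*T = 1.7 * 6.8 = 11.56 m
Step 2 — Cb*B = 0.76 * 21.5 = 16.34 m
Step 3 — 1.7*T + Cb*B = 11.56 + 16.34 = 27.9 m
Step 4 — S = 140.7 * 27.9 ≈ 3925.5 m^2 (5 s.f.)

3925.5 m^2


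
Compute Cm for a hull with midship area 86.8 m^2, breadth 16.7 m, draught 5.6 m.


Formula: Cm = Am / (B * T)
Step 1 — B * T = 16.7 * 5.6 = 93.52 m^2
Step 2 — Cm = 86.8 / 93.52 ≈ 0.92814 (5 s.f.)

0.92814


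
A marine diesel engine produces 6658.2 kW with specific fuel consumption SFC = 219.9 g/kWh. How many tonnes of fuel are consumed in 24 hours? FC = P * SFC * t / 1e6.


Formula: FC (tonnes) = P * SFC * t / 1,000,000
Step 1 — P * SFC * t = 6658.2 * 219.9 * 24 = 35139316.32 g
Step 2 — FC (tonnes) = 35139316.32 / 1,000,000 ≈ 35.139 tonnes (5 s.f.)

35.139 tonnes


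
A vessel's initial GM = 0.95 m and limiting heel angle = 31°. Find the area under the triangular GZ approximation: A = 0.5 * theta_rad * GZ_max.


Formula: GZ_max = GM * sin(theta); Area = 0.5 * theta_rad * GZ_max
Step 1 — GZ_max = 0.95 * sin(31°) = 0.95 * 0.515038 = 0.489286 m
Step 2 — theta_rad = 31 * pi/180 = 0.541052 rad
Step 3 — Area = 0.5 * 0.541052 * 0.489286 ≈ 0.13236 m·rad (5 s.f.)

0.13236 m·rad


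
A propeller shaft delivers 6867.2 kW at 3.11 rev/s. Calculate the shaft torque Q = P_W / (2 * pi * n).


Formula: Q = P_W / (2 * pi * n)
Step 1 — P_W = 6867.2 kW * 1000 = 6867200.0 W
Step 2 — 2 * pi * n = 2 * pi * 3.11 = 19.540706
Step 3 — Q = 6867200.0 / 19.540706 ≈ 351430 N·m (5 s.f.)

351430 N·m


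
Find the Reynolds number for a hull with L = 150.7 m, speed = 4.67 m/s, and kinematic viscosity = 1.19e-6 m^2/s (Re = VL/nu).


Formula: Re = V * L / nu
Step 1 — V * L = 4.67 * 150.7 = 703.769 m^2/s
Step 2 — Re = 703.769 / 1.19e-6 = 5.91e+08

5.91e+08


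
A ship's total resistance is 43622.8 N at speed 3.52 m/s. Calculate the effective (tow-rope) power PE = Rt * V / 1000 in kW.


Formula: PE = Rt * V / 1000 (kW)
Step 1 — PE (W) = 43622.8 * 3.52 = 153552.256 W
Step 2 — PE (kW) = 153552.256 / 1000 ≈ 153.55 kW (5 s.f.)

153.55 kW


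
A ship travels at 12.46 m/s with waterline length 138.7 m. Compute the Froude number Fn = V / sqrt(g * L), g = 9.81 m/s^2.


Formula: Fn = V / sqrt(g * L)
Step 1 — g * L = 9.81 * 138.7 = 1360.647
Step 2 — sqrt(g * L) = sqrt(1360.647) = 36.886949
Step 3 — Fn = 12.46 / 36.886949 ≈ 0.33779 (5 s.f.)

0.33779


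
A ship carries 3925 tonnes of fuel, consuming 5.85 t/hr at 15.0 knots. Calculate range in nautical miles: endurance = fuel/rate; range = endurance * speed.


Formula: endurance = fuel / rate; range = endurance * speed
Step 1 — endurance = 3925 / 5.85 = 670.9402 hours
Step 2 — range = 670.9402 * 15.0 ≈ 10064 nautical miles (5 s.f.)

10064 NM


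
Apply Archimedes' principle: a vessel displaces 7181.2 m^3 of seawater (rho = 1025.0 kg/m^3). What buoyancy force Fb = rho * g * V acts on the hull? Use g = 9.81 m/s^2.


Formula: Fb = rho * g * V
Substituting: Fb = 1025.0 * 9.81 * 7181.2
Intermediate: 1025.0 * 9.81 = 10055.25
Result: Fb = 10055.25 * 7181.2 ≈ 72209000 N (5 s.f.)

72209000 N


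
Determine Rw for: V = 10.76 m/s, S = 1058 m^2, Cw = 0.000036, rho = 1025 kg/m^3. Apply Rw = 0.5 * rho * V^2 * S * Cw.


Formula: Rw = 0.5 * rho * V^2 * S * Cw
Step 1 — V^2 = 10.76^2 = 115.7776
Step 2 — 0.5 * rho * V^2 = 0.5 * 1025 * 115.7776 = 59336.02
Step 3 — Rw = 59336.02 * 1058 * 0.000036 ≈ 2260.0 N (5 s.f.)

2260.0 N


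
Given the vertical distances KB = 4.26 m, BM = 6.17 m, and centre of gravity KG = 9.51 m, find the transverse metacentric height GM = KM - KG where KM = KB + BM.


Formula: GM = KB + BM - KG
Step 1 — KM = KB + BM = 4.26 + 6.17 = 10.43 m
Step 2 — GM = KM - KG = 10.43 - 9.51 = 0.92 m

0.92 m


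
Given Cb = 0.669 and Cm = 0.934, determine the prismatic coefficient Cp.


Formula: Cp = Cb / Cm
Substituting: Cp = 0.669 / 0.934
Result: Cp ≈ 0.71627 (5 s.f.)

0.71627


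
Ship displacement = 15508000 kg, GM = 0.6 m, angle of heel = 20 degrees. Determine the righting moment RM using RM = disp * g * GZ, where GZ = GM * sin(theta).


Formula: GZ = GM * sin(theta); RM = disp * g * GZ
Step 1 — GZ = 0.6 * sin(20°) = 0.6 * 0.34202 = 0.205212 m
Step 2 — RM = 15508000 * 9.81 * 0.205212 ≈ 31220000 N·m (5 s.f.)

31220000 N·m


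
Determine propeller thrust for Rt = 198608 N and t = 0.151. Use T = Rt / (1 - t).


Formula: T = Rt / (1 - t)
Step 1 — (1 - t) = 1 - 0.151 = 0.849
Step 2 — T = 198608 / 0.849 ≈ 233930 N (5 s.f.)

233930 N


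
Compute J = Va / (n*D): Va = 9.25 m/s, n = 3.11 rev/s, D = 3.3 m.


Formula: J = Va / (n * D)
Step 1 — n * D = 3.11 * 3.3 = 10.263
Step 2 — J = 9.25 / 10.263 ≈ 0.90130 (5 s.f.)

0.90130


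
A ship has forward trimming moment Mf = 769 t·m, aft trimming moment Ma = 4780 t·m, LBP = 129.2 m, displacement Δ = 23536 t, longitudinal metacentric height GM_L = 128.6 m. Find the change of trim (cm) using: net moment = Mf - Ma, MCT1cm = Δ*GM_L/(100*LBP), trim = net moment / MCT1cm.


Formula: net trimming moment = Mf - Ma; MCT1cm = Δ*GM_L/(100*LBP); trim = net moment / MCT1cm
Step 1 — net trimming moment = 769 - 4780 = -4011 t·m
Step 2 — MCT1cm = 23536 * 128.6 / (100 * 129.2) = 234.267 t·m/cm
Step 3 — trim = -4011 / 234.267 ≈ -17.121 cm (5 s.f.)

-17.121 cm


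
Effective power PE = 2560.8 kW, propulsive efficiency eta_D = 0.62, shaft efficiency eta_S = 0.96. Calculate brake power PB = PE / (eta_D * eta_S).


Formula: PB = PE / (eta_D * eta_S)
Step 1 — combined efficiency = eta_D * eta_S = 0.62 * 0.96 = 0.5952
Step 2 — PB = 2560.8 / 0.5952 ≈ 4302.4 kW (5 s.f.)

4302.4 kW


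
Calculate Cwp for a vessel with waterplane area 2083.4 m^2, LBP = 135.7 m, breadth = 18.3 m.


Formula: Cwp = Aw / (L * B)
Step 1 — L * B = 135.7 * 18.3 = 2483.31 m^2
Step 2 — Cwp = 2083.4 / 2483.31 ≈ 0.83896 (5 s.f.)

0.83896


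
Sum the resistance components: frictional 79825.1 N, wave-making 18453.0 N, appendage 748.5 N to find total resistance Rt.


Formula: Rt = Rf + Rw + Ra
Substituting: Rt = 79825.1 + 18453.0 + 748.5
Result: Rt = 99026.6 N

99026.6 N


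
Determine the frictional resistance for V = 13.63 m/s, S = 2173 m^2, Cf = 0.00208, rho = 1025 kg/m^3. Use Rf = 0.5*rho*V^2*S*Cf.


Formula: Rf = 0.5 * rho * V^2 * S * Cf
Step 1 — V^2 = 13.63^2 = 185.7769
Step 2 — 0.5 * rho * V^2 = 0.5 * 1025 * 185.7769 = 95210.66125
Step 3 — Rf = 95210.66125 * 2173 * 0.00208 ≈ 430340 N (5 s.f.)

430340 N


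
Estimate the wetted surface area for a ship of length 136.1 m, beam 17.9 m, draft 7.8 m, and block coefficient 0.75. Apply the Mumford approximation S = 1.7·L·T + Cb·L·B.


Formula: S = 1.7*L*T + V/T with V = Cb*L*B*T, i.e. S = L * (1.7*T + Cb*B)
Step 1 — 1.7*T = 1.7 * 7.8 = 13.26 m
Step 2 — Cb*B = 0.75 * 17.9 = 13.425 m
Step 3 — 1.7*T + Cb*B = 13.26 + 13.425 = 26.685 m
Step 4 — S = 136.1 * 26.685 ≈ 3631.8 m^2 (5 s.f.)

3631.8 m^2


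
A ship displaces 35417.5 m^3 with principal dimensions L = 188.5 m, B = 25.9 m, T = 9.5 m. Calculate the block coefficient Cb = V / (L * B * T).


Formula: Cb = V / (L * B * T)
Step 1 — L * B * T = 188.5 * 25.9 * 9.5 = 46380.425 m^3
Step 2 — Cb = 35417.5 / 46380.425 ≈ 0.76363 (5 s.f.)

0.76363


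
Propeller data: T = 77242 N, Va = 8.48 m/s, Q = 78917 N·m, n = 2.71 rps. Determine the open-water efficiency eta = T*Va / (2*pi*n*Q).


Formula: eta = T * Va / (2 * pi * n * Q)
Step 1 — numerator = T * Va = 77242 * 8.48 = 655012.16
Step 2 — 2 * pi * n = 2 * pi * 2.71 = 17.027432
Step 3 — denominator = 17.027432 * 78917 = 1343753.85
Step 4 — eta = 655012.16 / 1343753.85 ≈ 0.48745 (5 s.f.)

0.48745


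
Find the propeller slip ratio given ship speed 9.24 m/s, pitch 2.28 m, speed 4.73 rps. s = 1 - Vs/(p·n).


Formula: s = 1 - Vs / (p * n)
Step 1 — p * n = 2.28 * 4.73 = 10.7844
Step 2 — Vs / (p*n) = 9.24 / 10.7844 = 0.856793 (6 d.p.)
Step 3 — s = 1 - 0.856793 = 0.143207

0.143207


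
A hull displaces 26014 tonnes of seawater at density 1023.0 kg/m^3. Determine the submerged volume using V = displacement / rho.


Formula: V = mass / rho
Step 1 — convert tonnes to kg: 26014 t * 1000 = 26014000 kg
Step 2 — V = 26014000 / 1023.0 ≈ 25429 m^3 (5 s.f.)

25429 m^3


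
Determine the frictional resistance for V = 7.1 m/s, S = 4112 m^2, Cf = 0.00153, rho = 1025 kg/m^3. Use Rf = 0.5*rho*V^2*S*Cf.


Formula: Rf = 0.5 * rho * V^2 * S * Cf
Step 1 — V^2 = 7.1^2 = 50.41
Step 2 — 0.5 * rho * V^2 = 0.5 * 1025 * 50.41 = 25835.125
Step 3 — Rf = 25835.125 * 4112 * 0.00153 ≈ 162540 N (5 s.f.)

162540 N


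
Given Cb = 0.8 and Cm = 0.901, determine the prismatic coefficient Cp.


Formula: Cp = Cb / Cm
Substituting: Cp = 0.8 / 0.901
Result: Cp ≈ 0.88790 (5 s.f.)

0.88790


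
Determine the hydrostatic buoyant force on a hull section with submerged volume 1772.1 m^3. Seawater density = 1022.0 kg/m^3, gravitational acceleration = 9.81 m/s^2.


Formula: Fb = rho * g * V
Substituting: Fb = 1022.0 * 9.81 * 1772.1
Intermediate: 1022.0 * 9.81 = 10025.82
Result: Fb = 10025.82 * 1772.1 ≈ 17767000 N (5 s.f.)

17767000 N


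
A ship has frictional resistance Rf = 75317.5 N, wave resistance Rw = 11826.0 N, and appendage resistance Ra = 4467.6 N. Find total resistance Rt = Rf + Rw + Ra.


Formula: Rt = Rf + Rw + Ra
Substituting: Rt = 75317.5 + 11826.0 + 4467.6
Result: Rt = 91611.1 N

91611.1 N


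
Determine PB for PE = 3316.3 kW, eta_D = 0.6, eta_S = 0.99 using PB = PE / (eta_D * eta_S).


Formula: PB = PE / (eta_D * eta_S)
Step 1 — combined efficiency = eta_D * eta_S = 0.6 * 0.99 = 0.594
Step 2 — PB = 3316.3 / 0.594 ≈ 5583.0 kW (5 s.f.)

5583.0 kW


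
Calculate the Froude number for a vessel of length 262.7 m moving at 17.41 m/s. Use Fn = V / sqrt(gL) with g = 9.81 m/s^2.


Formula: Fn = V / sqrt(g * L)
Step 1 — g * L = 9.81 * 262.7 = 2577.087
Step 2 — sqrt(g * L) = sqrt(2577.087) = 50.765017
Step 3 — Fn = 17.41 / 50.765017 ≈ 0.34295 (5 s.f.)

0.34295


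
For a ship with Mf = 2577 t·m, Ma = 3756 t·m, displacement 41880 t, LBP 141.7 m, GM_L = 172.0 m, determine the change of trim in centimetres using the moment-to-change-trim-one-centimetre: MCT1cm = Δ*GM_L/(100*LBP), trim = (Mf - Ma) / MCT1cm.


Formula: net trimming moment = Mf - Ma; MCT1cm = Δ*GM_L/(100*LBP); trim = net moment / MCT1cm
Step 1 — net trimming moment = 2577 - 3756 = -1179 t·m
Step 2 — MCT1cm = 41880 * 172.0 / (100 * 141.7) = 508.3529 t·m/cm
Step 3 — trim = -1179 / 508.3529 ≈ -2.3193 cm (5 s.f.)

-2.3193 cm
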